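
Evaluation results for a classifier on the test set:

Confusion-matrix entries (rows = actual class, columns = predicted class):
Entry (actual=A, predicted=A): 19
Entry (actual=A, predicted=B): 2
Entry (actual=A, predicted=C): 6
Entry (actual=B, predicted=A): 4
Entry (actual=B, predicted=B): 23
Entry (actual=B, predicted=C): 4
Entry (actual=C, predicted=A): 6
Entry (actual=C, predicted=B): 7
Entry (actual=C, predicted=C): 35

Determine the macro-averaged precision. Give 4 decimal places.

Per-class precision (TP/(TP+FP)):
  A: TP=19, FP=4+6=10 → 19/29 = 0.65517
  B: TP=23, FP=2+7=9 → 23/32 = 0.71875
  C: TP=35, FP=6+4=10 → 35/45 = 0.77778
Macro-precision = mean = (0.65517 + 0.71875 + 0.77778) / 3 = 0.7172

0.7172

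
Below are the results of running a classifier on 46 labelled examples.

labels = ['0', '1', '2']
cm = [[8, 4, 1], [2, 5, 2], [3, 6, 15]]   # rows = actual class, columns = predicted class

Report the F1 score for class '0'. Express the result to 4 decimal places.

Treat '0' as positive and all other classes as negative.
F1 score = 2·TP/(2·TP+FP+FN).
0: TP=8, FP=2+3=5, FN=4+1=5 → 16/26 = 0.61538

0.6154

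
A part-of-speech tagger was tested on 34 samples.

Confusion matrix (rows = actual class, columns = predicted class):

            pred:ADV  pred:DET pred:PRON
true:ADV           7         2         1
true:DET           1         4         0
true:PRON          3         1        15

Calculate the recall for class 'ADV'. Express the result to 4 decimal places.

0.7000

Take TP from the diagonal, FP from the rest of the 'ADV' prediction marginal, FN from the rest of the 'ADV' actual marginal.
recall = TP/(TP+FN).
ADV: TP=7, FN=2+1=3 → 7/10 = 0.70000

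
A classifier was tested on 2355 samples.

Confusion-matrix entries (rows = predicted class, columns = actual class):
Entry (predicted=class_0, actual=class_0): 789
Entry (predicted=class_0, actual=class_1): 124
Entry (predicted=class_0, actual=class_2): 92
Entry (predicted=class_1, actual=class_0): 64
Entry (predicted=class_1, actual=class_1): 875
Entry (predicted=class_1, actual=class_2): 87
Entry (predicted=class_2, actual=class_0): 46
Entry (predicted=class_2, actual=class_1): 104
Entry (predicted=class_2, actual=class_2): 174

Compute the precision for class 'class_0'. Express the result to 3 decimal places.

0.785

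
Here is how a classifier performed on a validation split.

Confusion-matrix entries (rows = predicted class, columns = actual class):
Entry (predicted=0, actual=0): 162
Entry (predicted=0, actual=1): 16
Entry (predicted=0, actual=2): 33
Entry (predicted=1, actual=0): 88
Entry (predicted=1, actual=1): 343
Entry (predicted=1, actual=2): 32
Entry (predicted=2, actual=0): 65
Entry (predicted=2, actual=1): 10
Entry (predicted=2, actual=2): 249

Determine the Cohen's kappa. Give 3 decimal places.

Observed agreement pₒ = trace/N = 754/998 = 0.7555
Expected agreement pₑ = Σ (rowᵢ·colᵢ)/N² = (315·211 + 369·463 + 314·324)/998² = 0.3404
κ = (pₒ − pₑ)/(1 − pₑ) = (0.7555 − 0.3404)/(1 − 0.3404) = 0.629

0.629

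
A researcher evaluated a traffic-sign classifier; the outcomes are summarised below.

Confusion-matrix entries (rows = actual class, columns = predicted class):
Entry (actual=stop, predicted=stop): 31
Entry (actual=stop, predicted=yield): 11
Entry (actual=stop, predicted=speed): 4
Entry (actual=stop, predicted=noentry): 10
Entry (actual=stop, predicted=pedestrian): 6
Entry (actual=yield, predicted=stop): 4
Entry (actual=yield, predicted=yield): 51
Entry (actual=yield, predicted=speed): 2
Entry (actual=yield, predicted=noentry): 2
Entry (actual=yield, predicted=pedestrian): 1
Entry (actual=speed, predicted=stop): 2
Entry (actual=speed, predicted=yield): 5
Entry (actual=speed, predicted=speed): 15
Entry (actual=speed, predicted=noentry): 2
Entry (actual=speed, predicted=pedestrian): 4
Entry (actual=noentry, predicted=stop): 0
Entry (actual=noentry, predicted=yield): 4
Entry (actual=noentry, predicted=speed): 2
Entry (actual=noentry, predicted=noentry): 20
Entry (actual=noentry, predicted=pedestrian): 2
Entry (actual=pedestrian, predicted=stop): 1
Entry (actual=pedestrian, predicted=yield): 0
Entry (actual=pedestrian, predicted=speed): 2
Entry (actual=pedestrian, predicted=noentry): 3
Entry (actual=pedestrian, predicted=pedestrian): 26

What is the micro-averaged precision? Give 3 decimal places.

Micro-averaging pools counts across classes: ΣTP=143, ΣFP=67, ΣFN=67.
Micro-precision = TP/(TP+FP) on pooled counts = 0.681 (equals overall accuracy in single-label multiclass).

0.681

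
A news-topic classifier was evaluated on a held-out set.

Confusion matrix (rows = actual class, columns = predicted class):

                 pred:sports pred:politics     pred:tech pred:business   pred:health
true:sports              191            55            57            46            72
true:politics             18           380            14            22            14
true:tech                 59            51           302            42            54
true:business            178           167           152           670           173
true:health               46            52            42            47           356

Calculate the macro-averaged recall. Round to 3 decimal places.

0.610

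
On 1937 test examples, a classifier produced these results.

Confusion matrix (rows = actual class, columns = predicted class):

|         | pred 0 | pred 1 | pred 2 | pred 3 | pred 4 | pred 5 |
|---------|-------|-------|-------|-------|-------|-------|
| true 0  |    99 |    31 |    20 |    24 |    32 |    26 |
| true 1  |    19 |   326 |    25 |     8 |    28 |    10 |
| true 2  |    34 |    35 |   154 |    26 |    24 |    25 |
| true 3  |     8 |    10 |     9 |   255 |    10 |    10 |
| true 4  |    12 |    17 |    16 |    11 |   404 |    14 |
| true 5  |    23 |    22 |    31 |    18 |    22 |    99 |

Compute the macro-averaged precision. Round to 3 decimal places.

Per-class precision (TP/(TP+FP)):
  0: TP=99, FP=19+34+8+12+23=96 → 99/195 = 0.5077
  1: TP=326, FP=31+35+10+17+22=115 → 326/441 = 0.7392
  2: TP=154, FP=20+25+9+16+31=101 → 154/255 = 0.6039
  3: TP=255, FP=24+8+26+11+18=87 → 255/342 = 0.7456
  4: TP=404, FP=32+28+24+10+22=116 → 404/520 = 0.7769
  5: TP=99, FP=26+10+25+10+14=85 → 99/184 = 0.5380
Macro-precision = mean = (0.5077 + 0.7392 + 0.6039 + 0.7456 + 0.7769 + 0.5380) / 6 = 0.652

0.652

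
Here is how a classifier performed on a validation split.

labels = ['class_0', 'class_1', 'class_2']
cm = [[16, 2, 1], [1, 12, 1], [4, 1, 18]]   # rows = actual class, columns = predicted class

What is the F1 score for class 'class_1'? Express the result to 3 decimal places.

0.828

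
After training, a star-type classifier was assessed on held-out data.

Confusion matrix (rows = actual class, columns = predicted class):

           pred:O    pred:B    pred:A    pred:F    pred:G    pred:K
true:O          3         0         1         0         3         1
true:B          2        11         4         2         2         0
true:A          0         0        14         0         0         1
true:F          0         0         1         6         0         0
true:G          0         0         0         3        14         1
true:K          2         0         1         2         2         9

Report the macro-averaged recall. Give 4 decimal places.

Per-class recall (TP/(TP+FN)):
  O: TP=3, FN=0+1+0+3+1=5 → 3/8 = 0.37500
  B: TP=11, FN=2+4+2+2+0=10 → 11/21 = 0.52381
  A: TP=14, FN=0+0+0+0+1=1 → 14/15 = 0.93333
  F: TP=6, FN=0+0+1+0+0=1 → 6/7 = 0.85714
  G: TP=14, FN=0+0+0+3+1=4 → 14/18 = 0.77778
  K: TP=9, FN=2+0+1+2+2=7 → 9/16 = 0.56250
Macro-recall = mean = (0.37500 + 0.52381 + 0.93333 + 0.85714 + 0.77778 + 0.56250) / 6 = 0.6716

0.6716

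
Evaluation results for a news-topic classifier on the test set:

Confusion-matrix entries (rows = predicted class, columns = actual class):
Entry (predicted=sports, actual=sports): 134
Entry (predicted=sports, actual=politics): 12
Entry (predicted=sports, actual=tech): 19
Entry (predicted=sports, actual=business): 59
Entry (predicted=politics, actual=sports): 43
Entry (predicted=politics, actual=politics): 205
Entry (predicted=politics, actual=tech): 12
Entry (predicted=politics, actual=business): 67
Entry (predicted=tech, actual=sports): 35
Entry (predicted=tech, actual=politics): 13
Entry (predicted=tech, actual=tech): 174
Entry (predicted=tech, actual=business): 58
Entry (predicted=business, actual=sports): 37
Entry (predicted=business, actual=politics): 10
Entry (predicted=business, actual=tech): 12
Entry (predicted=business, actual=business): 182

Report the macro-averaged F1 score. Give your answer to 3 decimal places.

0.647

Per-class F1 score (2·TP/(2·TP+FP+FN)):
  sports: TP=134, FP=12+19+59=90, FN=43+35+37=115 → 268/473 = 0.5666
  politics: TP=205, FP=43+12+67=122, FN=12+13+10=35 → 410/567 = 0.7231
  tech: TP=174, FP=35+13+58=106, FN=19+12+12=43 → 348/497 = 0.7002
  business: TP=182, FP=37+10+12=59, FN=59+67+58=184 → 364/607 = 0.5997
Macro-F1 score = mean = (0.5666 + 0.7231 + 0.7002 + 0.5997) / 4 = 0.647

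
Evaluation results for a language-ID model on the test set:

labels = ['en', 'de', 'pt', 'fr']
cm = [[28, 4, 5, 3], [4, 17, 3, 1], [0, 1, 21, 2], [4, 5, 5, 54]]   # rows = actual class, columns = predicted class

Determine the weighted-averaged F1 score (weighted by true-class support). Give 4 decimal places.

0.7680

Per-class F1 score (2·TP/(2·TP+FP+FN)):
  en: TP=28, FP=4+0+4=8, FN=4+5+3=12 → 56/76 = 0.73684
  de: TP=17, FP=4+1+5=10, FN=4+3+1=8 → 34/52 = 0.65385
  pt: TP=21, FP=5+3+5=13, FN=0+1+2=3 → 42/58 = 0.72414
  fr: TP=54, FP=3+1+2=6, FN=4+5+5=14 → 108/128 = 0.84375
Weighted-F1 score = Σ (supportᵢ/N)·F1 scoreᵢ with N=157: (40/157)·0.73684 + (25/157)·0.65385 + (24/157)·0.72414 + (68/157)·0.84375 = 0.7680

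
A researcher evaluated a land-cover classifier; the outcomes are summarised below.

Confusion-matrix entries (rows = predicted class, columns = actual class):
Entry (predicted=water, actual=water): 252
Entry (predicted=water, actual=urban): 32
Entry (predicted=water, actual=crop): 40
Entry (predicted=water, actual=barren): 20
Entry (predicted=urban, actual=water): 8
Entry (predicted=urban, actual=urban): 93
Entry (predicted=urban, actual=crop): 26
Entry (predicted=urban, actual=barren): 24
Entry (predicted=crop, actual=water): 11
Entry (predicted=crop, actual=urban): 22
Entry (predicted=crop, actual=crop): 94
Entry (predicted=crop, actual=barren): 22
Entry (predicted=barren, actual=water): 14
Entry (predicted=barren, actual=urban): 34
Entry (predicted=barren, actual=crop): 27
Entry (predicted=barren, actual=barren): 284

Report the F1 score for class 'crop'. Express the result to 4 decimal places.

0.5595

F1 score = 2·TP/(2·TP+FP+FN).
crop: TP=94, FP=11+22+22=55, FN=40+26+27=93 → 188/336 = 0.55952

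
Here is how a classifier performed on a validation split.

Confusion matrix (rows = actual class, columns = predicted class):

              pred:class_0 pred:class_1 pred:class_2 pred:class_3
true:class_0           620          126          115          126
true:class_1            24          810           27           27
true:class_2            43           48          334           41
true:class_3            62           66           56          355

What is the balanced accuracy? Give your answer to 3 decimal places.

0.729

Balanced accuracy = mean of per-class recall.
  class_0: recall = 620/987 = 0.6282
  class_1: recall = 810/888 = 0.9122
  class_2: recall = 334/466 = 0.7167
  class_3: recall = 355/539 = 0.6586
Mean = (0.6282 + 0.9122 + 0.7167 + 0.6586) / 4 = 0.729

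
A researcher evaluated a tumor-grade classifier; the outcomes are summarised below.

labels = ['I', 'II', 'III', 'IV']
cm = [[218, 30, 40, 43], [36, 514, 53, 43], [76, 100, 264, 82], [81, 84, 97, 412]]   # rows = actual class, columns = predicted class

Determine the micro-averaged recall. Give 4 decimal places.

Micro-averaging pools counts across classes: ΣTP=1408, ΣFP=765, ΣFN=765.
Micro-recall = TP/(TP+FN) on pooled counts = 0.6480 (equals overall accuracy in single-label multiclass).

0.6480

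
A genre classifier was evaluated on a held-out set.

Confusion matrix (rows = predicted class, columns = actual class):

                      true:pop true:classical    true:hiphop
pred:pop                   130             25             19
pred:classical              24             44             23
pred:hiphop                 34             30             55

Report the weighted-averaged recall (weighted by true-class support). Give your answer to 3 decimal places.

0.596

Per-class recall (TP/(TP+FN)):
  pop: TP=130, FN=24+34=58 → 130/188 = 0.6915
  classical: TP=44, FN=25+30=55 → 44/99 = 0.4444
  hiphop: TP=55, FN=19+23=42 → 55/97 = 0.5670
Weighted-recall = Σ (supportᵢ/N)·recallᵢ with N=384: (188/384)·0.6915 + (99/384)·0.4444 + (97/384)·0.5670 = 0.596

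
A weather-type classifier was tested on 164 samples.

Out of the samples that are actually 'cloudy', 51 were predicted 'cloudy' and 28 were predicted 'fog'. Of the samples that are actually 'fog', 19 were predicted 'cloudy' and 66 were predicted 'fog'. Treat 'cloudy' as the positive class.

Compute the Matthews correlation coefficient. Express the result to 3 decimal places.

MCC = (TP·TN − FP·FN) / √((TP+FP)(TP+FN)(TN+FP)(TN+FN))
Numerator = 51·66 − 19·28 = 2834
Denominator = √(70·79·85·94) = √44184700 = 6647.1573
MCC = 2834 / 6647.1573 = 0.426

0.426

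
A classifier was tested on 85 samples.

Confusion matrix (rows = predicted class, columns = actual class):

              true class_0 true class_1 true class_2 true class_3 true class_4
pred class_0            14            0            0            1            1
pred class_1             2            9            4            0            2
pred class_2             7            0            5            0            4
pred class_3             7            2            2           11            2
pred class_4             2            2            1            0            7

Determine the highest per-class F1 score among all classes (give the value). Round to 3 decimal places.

0.611

Per-class F1 score (2·TP/(2·TP+FP+FN)):
  class_0: TP=14, FP=0+0+1+1=2, FN=2+7+7+2=18 → 28/48 = 0.5833
  class_1: TP=9, FP=2+4+0+2=8, FN=0+0+2+2=4 → 18/30 = 0.6000
  class_2: TP=5, FP=7+0+0+4=11, FN=0+4+2+1=7 → 10/28 = 0.3571
  class_3: TP=11, FP=7+2+2+2=13, FN=1+0+0+0=1 → 22/36 = 0.6111
  class_4: TP=7, FP=2+2+1+0=5, FN=1+2+4+2=9 → 14/28 = 0.5000
Highest is class 'class_3' with F1 score = 0.611.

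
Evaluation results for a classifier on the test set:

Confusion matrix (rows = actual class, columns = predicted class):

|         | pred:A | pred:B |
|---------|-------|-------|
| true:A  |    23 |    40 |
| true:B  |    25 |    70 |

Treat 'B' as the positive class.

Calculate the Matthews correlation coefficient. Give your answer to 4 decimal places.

0.1085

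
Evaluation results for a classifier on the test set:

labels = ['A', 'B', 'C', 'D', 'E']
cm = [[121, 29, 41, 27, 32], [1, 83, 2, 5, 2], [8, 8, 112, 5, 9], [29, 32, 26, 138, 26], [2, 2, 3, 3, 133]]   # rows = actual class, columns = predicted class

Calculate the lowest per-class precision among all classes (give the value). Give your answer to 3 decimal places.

0.539

Per-class precision (TP/(TP+FP)):
  A: TP=121, FP=1+8+29+2=40 → 121/161 = 0.7516
  B: TP=83, FP=29+8+32+2=71 → 83/154 = 0.5390
  C: TP=112, FP=41+2+26+3=72 → 112/184 = 0.6087
  D: TP=138, FP=27+5+5+3=40 → 138/178 = 0.7753
  E: TP=133, FP=32+2+9+26=69 → 133/202 = 0.6584
Lowest is class 'B' with precision = 0.539.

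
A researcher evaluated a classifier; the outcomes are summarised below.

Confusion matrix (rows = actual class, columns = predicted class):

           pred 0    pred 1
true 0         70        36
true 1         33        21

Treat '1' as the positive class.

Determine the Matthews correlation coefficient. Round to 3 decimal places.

MCC = (TP·TN − FP·FN) / √((TP+FP)(TP+FN)(TN+FP)(TN+FN))
Numerator = 21·70 − 36·33 = 282
Denominator = √(57·54·106·103) = √33605604 = 5797.0341
MCC = 282 / 5797.0341 = 0.049

0.049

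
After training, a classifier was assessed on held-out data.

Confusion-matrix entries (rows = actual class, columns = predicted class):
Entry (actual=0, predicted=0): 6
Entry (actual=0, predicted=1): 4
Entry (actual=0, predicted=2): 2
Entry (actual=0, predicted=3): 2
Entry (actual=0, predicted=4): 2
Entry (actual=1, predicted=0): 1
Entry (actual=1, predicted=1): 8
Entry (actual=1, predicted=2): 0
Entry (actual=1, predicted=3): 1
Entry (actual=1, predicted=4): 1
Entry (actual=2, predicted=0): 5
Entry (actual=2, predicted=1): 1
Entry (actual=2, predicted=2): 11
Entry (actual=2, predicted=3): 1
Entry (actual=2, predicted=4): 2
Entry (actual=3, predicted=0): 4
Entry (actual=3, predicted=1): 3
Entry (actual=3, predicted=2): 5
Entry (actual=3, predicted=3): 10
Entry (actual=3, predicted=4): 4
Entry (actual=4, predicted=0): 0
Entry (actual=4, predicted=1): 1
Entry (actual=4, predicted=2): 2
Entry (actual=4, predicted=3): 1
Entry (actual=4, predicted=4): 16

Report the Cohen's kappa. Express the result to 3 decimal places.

0.435

Observed agreement pₒ = trace/N = 51/93 = 0.5484
Expected agreement pₑ = Σ (rowᵢ·colᵢ)/N² = (16·16 + 11·17 + 20·20 + 26·15 + 20·25)/93² = 0.2004
κ = (pₒ − pₑ)/(1 − pₑ) = (0.5484 − 0.2004)/(1 − 0.2004) = 0.435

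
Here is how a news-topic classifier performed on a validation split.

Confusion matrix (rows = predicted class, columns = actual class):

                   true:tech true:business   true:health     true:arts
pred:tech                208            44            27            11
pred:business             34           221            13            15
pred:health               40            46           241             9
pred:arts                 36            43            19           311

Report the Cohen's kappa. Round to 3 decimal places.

0.659

Observed agreement pₒ = trace/N = 981/1318 = 0.7443
Expected agreement pₑ = Σ (rowᵢ·colᵢ)/N² = (318·290 + 354·283 + 300·336 + 346·409)/1318² = 0.2503
κ = (pₒ − pₑ)/(1 − pₑ) = (0.7443 − 0.2503)/(1 − 0.2503) = 0.659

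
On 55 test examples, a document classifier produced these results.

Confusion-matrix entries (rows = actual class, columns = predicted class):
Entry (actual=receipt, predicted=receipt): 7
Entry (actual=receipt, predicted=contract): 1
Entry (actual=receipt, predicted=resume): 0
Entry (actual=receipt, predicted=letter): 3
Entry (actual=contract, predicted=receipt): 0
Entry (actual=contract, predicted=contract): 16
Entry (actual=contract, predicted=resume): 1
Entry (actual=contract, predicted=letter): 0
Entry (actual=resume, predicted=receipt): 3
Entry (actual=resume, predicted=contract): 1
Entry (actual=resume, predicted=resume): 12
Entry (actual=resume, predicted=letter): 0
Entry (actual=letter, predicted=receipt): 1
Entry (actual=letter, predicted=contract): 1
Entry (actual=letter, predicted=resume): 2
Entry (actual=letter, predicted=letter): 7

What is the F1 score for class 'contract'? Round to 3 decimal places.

Take TP from the diagonal, FP from the rest of the 'contract' prediction marginal, FN from the rest of the 'contract' actual marginal.
F1 score = 2·TP/(2·TP+FP+FN).
contract: TP=16, FP=1+1+1=3, FN=0+1+0=1 → 32/36 = 0.8889

0.889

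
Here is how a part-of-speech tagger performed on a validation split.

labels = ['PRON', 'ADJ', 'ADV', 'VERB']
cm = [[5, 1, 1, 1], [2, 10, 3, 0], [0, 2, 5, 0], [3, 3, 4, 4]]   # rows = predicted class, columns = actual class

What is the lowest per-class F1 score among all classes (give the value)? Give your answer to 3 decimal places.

0.421

Per-class F1 score (2·TP/(2·TP+FP+FN)):
  PRON: TP=5, FP=1+1+1=3, FN=2+0+3=5 → 10/18 = 0.5556
  ADJ: TP=10, FP=2+3+0=5, FN=1+2+3=6 → 20/31 = 0.6452
  ADV: TP=5, FP=0+2+0=2, FN=1+3+4=8 → 10/20 = 0.5000
  VERB: TP=4, FP=3+3+4=10, FN=1+0+0=1 → 8/19 = 0.4211
Lowest is class 'VERB' with F1 score = 0.421.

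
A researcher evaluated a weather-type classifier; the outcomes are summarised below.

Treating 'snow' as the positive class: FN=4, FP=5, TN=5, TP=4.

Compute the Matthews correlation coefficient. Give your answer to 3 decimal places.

0.000

MCC = (TP·TN − FP·FN) / √((TP+FP)(TP+FN)(TN+FP)(TN+FN))
Numerator = 4·5 − 5·4 = 0
Denominator = √(9·8·10·9) = √6480 = 80.4984
MCC = 0 / 80.4984 = 0.000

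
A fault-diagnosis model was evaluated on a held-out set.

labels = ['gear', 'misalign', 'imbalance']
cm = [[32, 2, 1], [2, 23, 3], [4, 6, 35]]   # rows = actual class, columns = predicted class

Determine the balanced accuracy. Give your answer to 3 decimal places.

Balanced accuracy = mean of per-class recall.
  gear: recall = 32/35 = 0.9143
  misalign: recall = 23/28 = 0.8214
  imbalance: recall = 35/45 = 0.7778
Mean = (0.9143 + 0.8214 + 0.7778) / 3 = 0.838

0.838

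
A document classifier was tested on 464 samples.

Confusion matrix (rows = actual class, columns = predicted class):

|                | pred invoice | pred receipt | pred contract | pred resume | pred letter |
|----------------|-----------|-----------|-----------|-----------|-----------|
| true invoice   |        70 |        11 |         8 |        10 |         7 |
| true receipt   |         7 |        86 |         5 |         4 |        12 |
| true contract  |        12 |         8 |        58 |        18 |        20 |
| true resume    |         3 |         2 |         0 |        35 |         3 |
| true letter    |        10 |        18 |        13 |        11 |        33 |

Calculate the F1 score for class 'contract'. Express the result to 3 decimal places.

F1 score = 2·TP/(2·TP+FP+FN).
contract: TP=58, FP=8+5+0+13=26, FN=12+8+18+20=58 → 116/200 = 0.5800

0.580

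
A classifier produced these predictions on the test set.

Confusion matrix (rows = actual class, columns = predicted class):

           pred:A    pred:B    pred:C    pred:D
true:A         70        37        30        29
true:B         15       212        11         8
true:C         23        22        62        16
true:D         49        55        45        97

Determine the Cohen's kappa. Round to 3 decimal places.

Observed agreement pₒ = trace/N = 441/781 = 0.5647
Expected agreement pₑ = Σ (rowᵢ·colᵢ)/N² = (166·157 + 246·326 + 123·148 + 246·150)/781² = 0.2645
κ = (pₒ − pₑ)/(1 − pₑ) = (0.5647 − 0.2645)/(1 − 0.2645) = 0.408

0.408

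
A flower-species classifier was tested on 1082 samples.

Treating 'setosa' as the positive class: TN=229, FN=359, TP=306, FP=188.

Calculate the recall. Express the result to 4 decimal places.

Recall = TP/(TP+FN) = 306/(306+359) = 306/665 = 0.4602

0.4602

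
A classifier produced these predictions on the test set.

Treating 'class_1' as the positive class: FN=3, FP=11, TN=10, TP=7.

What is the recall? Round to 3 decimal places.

Recall = TP/(TP+FN) = 7/(7+3) = 7/10 = 0.700

0.700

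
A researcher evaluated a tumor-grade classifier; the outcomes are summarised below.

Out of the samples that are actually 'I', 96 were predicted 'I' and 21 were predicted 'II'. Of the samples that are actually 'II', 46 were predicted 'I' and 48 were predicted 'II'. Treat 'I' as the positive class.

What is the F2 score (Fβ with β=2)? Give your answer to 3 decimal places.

0.787

Fβ = (1+β²)·TP / ((1+β²)·TP + β²·FN + FP), with β²=4
= 5·96 / (5·96 + 4·21 + 46) = 0.787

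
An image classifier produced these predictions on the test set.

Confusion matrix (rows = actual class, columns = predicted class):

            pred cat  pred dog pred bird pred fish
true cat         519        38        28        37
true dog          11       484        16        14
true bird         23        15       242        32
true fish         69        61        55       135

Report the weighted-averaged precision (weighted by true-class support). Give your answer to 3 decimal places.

0.766

Per-class precision (TP/(TP+FP)):
  cat: TP=519, FP=11+23+69=103 → 519/622 = 0.8344
  dog: TP=484, FP=38+15+61=114 → 484/598 = 0.8094
  bird: TP=242, FP=28+16+55=99 → 242/341 = 0.7097
  fish: TP=135, FP=37+14+32=83 → 135/218 = 0.6193
Weighted-precision = Σ (supportᵢ/N)·precisionᵢ with N=1779: (622/1779)·0.8344 + (525/1779)·0.8094 + (312/1779)·0.7097 + (320/1779)·0.6193 = 0.766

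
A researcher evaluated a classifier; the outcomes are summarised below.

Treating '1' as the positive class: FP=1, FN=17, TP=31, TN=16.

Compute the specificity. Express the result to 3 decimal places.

Specificity = TN/(TN+FP) = 16/(16+1) = 0.941

0.941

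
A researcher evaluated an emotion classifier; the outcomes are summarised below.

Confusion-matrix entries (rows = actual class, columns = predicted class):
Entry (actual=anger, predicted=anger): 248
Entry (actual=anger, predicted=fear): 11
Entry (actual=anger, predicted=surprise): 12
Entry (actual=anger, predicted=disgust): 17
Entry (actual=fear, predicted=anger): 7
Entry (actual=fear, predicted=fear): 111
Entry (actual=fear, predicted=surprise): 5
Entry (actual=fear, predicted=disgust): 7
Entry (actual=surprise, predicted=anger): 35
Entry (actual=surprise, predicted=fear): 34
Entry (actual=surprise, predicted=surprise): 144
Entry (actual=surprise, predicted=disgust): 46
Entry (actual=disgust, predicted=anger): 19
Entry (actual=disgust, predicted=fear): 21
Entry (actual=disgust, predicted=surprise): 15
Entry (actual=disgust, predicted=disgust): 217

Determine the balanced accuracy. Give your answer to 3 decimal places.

0.767

Balanced accuracy = mean of per-class recall.
  anger: recall = 248/288 = 0.8611
  fear: recall = 111/130 = 0.8538
  surprise: recall = 144/259 = 0.5560
  disgust: recall = 217/272 = 0.7978
Mean = (0.8611 + 0.8538 + 0.5560 + 0.7978) / 4 = 0.767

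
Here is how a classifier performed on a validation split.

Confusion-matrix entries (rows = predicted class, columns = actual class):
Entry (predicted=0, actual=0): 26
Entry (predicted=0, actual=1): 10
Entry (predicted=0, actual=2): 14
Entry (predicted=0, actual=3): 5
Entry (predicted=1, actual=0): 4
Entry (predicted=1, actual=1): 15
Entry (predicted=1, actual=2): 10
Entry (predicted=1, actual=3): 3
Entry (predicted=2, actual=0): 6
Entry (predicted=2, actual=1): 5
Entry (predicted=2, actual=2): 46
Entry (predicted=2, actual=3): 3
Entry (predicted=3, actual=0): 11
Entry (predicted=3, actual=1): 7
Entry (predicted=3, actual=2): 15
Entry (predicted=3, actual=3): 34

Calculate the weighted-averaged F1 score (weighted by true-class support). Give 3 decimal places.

0.567

Per-class F1 score (2·TP/(2·TP+FP+FN)):
  0: TP=26, FP=10+14+5=29, FN=4+6+11=21 → 52/102 = 0.5098
  1: TP=15, FP=4+10+3=17, FN=10+5+7=22 → 30/69 = 0.4348
  2: TP=46, FP=6+5+3=14, FN=14+10+15=39 → 92/145 = 0.6345
  3: TP=34, FP=11+7+15=33, FN=5+3+3=11 → 68/112 = 0.6071
Weighted-F1 score = Σ (supportᵢ/N)·F1 scoreᵢ with N=214: (47/214)·0.5098 + (37/214)·0.4348 + (85/214)·0.6345 + (45/214)·0.6071 = 0.567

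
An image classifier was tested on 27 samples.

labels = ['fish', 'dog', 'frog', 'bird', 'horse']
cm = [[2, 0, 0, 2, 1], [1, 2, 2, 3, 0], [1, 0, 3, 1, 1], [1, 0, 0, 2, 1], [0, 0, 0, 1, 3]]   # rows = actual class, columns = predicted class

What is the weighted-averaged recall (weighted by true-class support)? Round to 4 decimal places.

0.4444

Per-class recall (TP/(TP+FN)):
  fish: TP=2, FN=0+0+2+1=3 → 2/5 = 0.40000
  dog: TP=2, FN=1+2+3+0=6 → 2/8 = 0.25000
  frog: TP=3, FN=1+0+1+1=3 → 3/6 = 0.50000
  bird: TP=2, FN=1+0+0+1=2 → 2/4 = 0.50000
  horse: TP=3, FN=0+0+0+1=1 → 3/4 = 0.75000
Weighted-recall = Σ (supportᵢ/N)·recallᵢ with N=27: (5/27)·0.40000 + (8/27)·0.25000 + (6/27)·0.50000 + (4/27)·0.50000 + (4/27)·0.75000 = 0.4444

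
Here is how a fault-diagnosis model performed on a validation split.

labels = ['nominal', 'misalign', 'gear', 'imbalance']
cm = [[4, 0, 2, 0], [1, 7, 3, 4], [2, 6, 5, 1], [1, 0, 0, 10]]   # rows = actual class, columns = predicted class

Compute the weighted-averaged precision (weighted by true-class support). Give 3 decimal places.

Per-class precision (TP/(TP+FP)):
  nominal: TP=4, FP=1+2+1=4 → 4/8 = 0.5000
  misalign: TP=7, FP=0+6+0=6 → 7/13 = 0.5385
  gear: TP=5, FP=2+3+0=5 → 5/10 = 0.5000
  imbalance: TP=10, FP=0+4+1=5 → 10/15 = 0.6667
Weighted-precision = Σ (supportᵢ/N)·precisionᵢ with N=46: (6/46)·0.5000 + (15/46)·0.5385 + (14/46)·0.5000 + (11/46)·0.6667 = 0.552

0.552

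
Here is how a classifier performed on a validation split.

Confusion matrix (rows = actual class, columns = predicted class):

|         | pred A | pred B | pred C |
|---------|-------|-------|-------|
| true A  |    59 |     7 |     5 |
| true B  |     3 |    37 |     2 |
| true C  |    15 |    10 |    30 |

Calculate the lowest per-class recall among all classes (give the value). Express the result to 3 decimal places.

0.545

Per-class recall (TP/(TP+FN)):
  A: TP=59, FN=7+5=12 → 59/71 = 0.8310
  B: TP=37, FN=3+2=5 → 37/42 = 0.8810
  C: TP=30, FN=15+10=25 → 30/55 = 0.5455
Lowest is class 'C' with recall = 0.545.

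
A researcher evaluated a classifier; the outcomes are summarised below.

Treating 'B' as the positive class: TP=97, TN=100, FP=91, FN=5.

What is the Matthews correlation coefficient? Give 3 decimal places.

0.471

MCC = (TP·TN − FP·FN) / √((TP+FP)(TP+FN)(TN+FP)(TN+FN))
Numerator = 97·100 − 91·5 = 9245
Denominator = √(188·102·191·105) = √384574680 = 19610.5757
MCC = 9245 / 19610.5757 = 0.471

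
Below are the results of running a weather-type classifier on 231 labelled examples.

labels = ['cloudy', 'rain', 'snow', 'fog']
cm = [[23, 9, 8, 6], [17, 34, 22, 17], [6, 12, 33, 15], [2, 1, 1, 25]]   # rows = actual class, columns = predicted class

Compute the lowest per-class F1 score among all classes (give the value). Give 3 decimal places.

0.466

Per-class F1 score (2·TP/(2·TP+FP+FN)):
  cloudy: TP=23, FP=17+6+2=25, FN=9+8+6=23 → 46/94 = 0.4894
  rain: TP=34, FP=9+12+1=22, FN=17+22+17=56 → 68/146 = 0.4658
  snow: TP=33, FP=8+22+1=31, FN=6+12+15=33 → 66/130 = 0.5077
  fog: TP=25, FP=6+17+15=38, FN=2+1+1=4 → 50/92 = 0.5435
Lowest is class 'rain' with F1 score = 0.466.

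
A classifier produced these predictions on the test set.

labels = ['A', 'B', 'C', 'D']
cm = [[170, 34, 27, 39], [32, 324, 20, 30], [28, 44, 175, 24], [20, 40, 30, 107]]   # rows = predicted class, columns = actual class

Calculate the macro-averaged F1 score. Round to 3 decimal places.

Per-class F1 score (2·TP/(2·TP+FP+FN)):
  A: TP=170, FP=34+27+39=100, FN=32+28+20=80 → 340/520 = 0.6538
  B: TP=324, FP=32+20+30=82, FN=34+44+40=118 → 648/848 = 0.7642
  C: TP=175, FP=28+44+24=96, FN=27+20+30=77 → 350/523 = 0.6692
  D: TP=107, FP=20+40+30=90, FN=39+30+24=93 → 214/397 = 0.5390
Macro-F1 score = mean = (0.6538 + 0.7642 + 0.6692 + 0.5390) / 4 = 0.657

0.657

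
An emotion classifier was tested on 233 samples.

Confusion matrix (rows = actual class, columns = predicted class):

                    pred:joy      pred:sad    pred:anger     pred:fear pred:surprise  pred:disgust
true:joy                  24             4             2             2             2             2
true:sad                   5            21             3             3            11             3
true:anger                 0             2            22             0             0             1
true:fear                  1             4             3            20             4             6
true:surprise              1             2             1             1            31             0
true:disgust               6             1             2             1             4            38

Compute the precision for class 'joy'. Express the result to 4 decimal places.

Take TP from the diagonal, FP from the rest of the 'joy' prediction marginal, FN from the rest of the 'joy' actual marginal.
precision = TP/(TP+FP).
joy: TP=24, FP=5+0+1+1+6=13 → 24/37 = 0.64865

0.6486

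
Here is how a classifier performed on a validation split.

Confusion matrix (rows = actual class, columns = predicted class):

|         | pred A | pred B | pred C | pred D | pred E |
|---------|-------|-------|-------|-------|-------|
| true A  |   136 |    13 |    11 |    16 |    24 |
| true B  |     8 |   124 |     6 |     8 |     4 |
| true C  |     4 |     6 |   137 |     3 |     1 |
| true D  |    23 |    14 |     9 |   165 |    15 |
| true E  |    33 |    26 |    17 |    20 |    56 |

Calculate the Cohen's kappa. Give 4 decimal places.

Observed agreement pₒ = trace/N = 618/879 = 0.70307
Expected agreement pₑ = Σ (rowᵢ·colᵢ)/N² = (200·204 + 150·183 + 151·180 + 226·212 + 152·100)/879² = 0.20519
κ = (pₒ − pₑ)/(1 − pₑ) = (0.70307 − 0.20519)/(1 − 0.20519) = 0.6264

0.6264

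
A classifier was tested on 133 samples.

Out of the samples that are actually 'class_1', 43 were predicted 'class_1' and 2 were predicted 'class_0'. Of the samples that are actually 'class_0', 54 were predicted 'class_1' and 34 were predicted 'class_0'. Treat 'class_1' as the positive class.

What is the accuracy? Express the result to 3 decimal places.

Accuracy = (TP+TN)/N = (43+34)/133 = 0.579

0.579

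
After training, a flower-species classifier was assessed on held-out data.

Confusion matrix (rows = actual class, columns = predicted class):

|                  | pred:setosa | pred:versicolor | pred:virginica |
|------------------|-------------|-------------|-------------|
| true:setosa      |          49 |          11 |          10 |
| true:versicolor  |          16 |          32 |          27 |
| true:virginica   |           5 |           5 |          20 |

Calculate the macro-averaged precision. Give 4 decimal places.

Per-class precision (TP/(TP+FP)):
  setosa: TP=49, FP=16+5=21 → 49/70 = 0.70000
  versicolor: TP=32, FP=11+5=16 → 32/48 = 0.66667
  virginica: TP=20, FP=10+27=37 → 20/57 = 0.35088
Macro-precision = mean = (0.70000 + 0.66667 + 0.35088) / 3 = 0.5725

0.5725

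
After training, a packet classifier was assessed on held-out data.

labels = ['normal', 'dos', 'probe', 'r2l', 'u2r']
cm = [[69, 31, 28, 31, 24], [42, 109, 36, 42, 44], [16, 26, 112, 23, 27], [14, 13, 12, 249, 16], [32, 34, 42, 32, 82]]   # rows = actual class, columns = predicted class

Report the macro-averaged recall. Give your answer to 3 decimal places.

0.503

Per-class recall (TP/(TP+FN)):
  normal: TP=69, FN=31+28+31+24=114 → 69/183 = 0.3770
  dos: TP=109, FN=42+36+42+44=164 → 109/273 = 0.3993
  probe: TP=112, FN=16+26+23+27=92 → 112/204 = 0.5490
  r2l: TP=249, FN=14+13+12+16=55 → 249/304 = 0.8191
  u2r: TP=82, FN=32+34+42+32=140 → 82/222 = 0.3694
Macro-recall = mean = (0.3770 + 0.3993 + 0.5490 + 0.8191 + 0.3694) / 5 = 0.503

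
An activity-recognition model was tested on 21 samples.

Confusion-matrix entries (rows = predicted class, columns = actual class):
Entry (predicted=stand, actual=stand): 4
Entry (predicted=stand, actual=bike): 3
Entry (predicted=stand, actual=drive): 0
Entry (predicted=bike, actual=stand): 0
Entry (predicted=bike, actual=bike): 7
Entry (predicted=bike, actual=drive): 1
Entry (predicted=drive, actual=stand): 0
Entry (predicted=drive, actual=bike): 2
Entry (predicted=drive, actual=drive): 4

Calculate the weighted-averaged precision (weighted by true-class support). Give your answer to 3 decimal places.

Per-class precision (TP/(TP+FP)):
  stand: TP=4, FP=3+0=3 → 4/7 = 0.5714
  bike: TP=7, FP=0+1=1 → 7/8 = 0.8750
  drive: TP=4, FP=0+2=2 → 4/6 = 0.6667
Weighted-precision = Σ (supportᵢ/N)·precisionᵢ with N=21: (4/21)·0.5714 + (12/21)·0.8750 + (5/21)·0.6667 = 0.768

0.768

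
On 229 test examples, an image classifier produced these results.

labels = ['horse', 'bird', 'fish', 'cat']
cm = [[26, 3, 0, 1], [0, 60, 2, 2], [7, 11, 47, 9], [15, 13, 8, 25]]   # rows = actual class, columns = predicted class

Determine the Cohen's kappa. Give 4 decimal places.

0.5827

Observed agreement pₒ = trace/N = 158/229 = 0.68996
Expected agreement pₑ = Σ (rowᵢ·colᵢ)/N² = (30·48 + 64·87 + 74·57 + 61·37)/229² = 0.25711
κ = (pₒ − pₑ)/(1 − pₑ) = (0.68996 − 0.25711)/(1 − 0.25711) = 0.5827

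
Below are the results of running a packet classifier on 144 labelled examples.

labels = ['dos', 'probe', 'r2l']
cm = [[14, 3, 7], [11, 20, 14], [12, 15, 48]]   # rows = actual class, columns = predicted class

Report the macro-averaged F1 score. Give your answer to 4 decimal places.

Per-class F1 score (2·TP/(2·TP+FP+FN)):
  dos: TP=14, FP=11+12=23, FN=3+7=10 → 28/61 = 0.45902
  probe: TP=20, FP=3+15=18, FN=11+14=25 → 40/83 = 0.48193
  r2l: TP=48, FP=7+14=21, FN=12+15=27 → 96/144 = 0.66667
Macro-F1 score = mean = (0.45902 + 0.48193 + 0.66667) / 3 = 0.5359

0.5359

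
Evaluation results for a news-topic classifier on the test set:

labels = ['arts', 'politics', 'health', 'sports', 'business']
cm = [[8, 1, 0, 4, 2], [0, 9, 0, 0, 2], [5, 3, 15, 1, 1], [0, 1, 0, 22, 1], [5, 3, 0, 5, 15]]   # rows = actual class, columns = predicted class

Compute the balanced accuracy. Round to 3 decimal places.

0.681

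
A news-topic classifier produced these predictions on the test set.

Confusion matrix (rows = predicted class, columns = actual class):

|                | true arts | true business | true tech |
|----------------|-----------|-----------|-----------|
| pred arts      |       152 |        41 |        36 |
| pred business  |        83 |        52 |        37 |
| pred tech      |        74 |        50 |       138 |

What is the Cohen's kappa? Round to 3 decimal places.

Observed agreement pₒ = trace/N = 342/663 = 0.5158
Expected agreement pₑ = Σ (rowᵢ·colᵢ)/N² = (309·229 + 143·172 + 211·262)/663² = 0.3427
κ = (pₒ − pₑ)/(1 − pₑ) = (0.5158 − 0.3427)/(1 − 0.3427) = 0.263

0.263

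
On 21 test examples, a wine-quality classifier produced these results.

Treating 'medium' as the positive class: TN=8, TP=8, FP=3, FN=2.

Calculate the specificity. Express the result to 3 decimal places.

Specificity = TN/(TN+FP) = 8/(8+3) = 0.727

0.727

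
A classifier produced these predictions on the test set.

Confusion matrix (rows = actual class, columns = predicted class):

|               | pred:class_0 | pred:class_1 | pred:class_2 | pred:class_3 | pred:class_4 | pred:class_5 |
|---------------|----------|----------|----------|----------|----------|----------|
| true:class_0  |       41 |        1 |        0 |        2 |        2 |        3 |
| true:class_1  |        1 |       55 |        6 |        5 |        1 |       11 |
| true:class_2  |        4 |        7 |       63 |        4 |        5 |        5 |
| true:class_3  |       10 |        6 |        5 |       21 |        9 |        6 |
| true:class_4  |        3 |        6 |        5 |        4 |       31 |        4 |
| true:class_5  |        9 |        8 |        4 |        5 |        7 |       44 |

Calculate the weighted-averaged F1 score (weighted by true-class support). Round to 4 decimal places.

0.6274

Per-class F1 score (2·TP/(2·TP+FP+FN)):
  class_0: TP=41, FP=1+4+10+3+9=27, FN=1+0+2+2+3=8 → 82/117 = 0.70085
  class_1: TP=55, FP=1+7+6+6+8=28, FN=1+6+5+1+11=24 → 110/162 = 0.67901
  class_2: TP=63, FP=0+6+5+5+4=20, FN=4+7+4+5+5=25 → 126/171 = 0.73684
  class_3: TP=21, FP=2+5+4+4+5=20, FN=10+6+5+9+6=36 → 42/98 = 0.42857
  class_4: TP=31, FP=2+1+5+9+7=24, FN=3+6+5+4+4=22 → 62/108 = 0.57407
  class_5: TP=44, FP=3+11+5+6+4=29, FN=9+8+4+5+7=33 → 88/150 = 0.58667
Weighted-F1 score = Σ (supportᵢ/N)·F1 scoreᵢ with N=403: (49/403)·0.70085 + (79/403)·0.67901 + (88/403)·0.73684 + (57/403)·0.42857 + (53/403)·0.57407 + (77/403)·0.58667 = 0.6274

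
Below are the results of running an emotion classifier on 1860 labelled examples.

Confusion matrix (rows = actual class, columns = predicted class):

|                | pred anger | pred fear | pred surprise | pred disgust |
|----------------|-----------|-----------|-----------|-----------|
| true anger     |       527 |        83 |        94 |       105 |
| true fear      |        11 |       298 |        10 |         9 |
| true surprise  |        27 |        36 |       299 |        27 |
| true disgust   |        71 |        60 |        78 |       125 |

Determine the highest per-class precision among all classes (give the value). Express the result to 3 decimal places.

0.829

Per-class precision (TP/(TP+FP)):
  anger: TP=527, FP=11+27+71=109 → 527/636 = 0.8286
  fear: TP=298, FP=83+36+60=179 → 298/477 = 0.6247
  surprise: TP=299, FP=94+10+78=182 → 299/481 = 0.6216
  disgust: TP=125, FP=105+9+27=141 → 125/266 = 0.4699
Highest is class 'anger' with precision = 0.829.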